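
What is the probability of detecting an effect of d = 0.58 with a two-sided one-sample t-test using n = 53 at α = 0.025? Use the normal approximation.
Power ≈ 0.98

Power calculation (one-sample t-test, normal approximation):
z_β = d · √n - z_{α/2}
z_β = 0.58 · √53 - 2.241
z_β = 0.58 · 7.280 - 2.241
z_β = 1.981

Power = Φ(z_β) = Φ(1.981) ≈ 0.976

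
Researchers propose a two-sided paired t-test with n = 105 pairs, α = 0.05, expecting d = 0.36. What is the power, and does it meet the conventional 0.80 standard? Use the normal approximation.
Power ≈ 0.96; the study is adequately powered (power ≥ 0.80)

Power calculation (paired t-test, normal approximation):
z_β = d · √n - z_{α/2}
z_β = 0.36 · √105 - 1.960
z_β = 0.36 · 10.247 - 1.960
z_β = 1.729

Power = Φ(z_β) = Φ(1.729) ≈ 0.958

Effect size d = 0.36 is small by Cohen's convention (0.2/0.5/0.8).

Threshold: power ≥ 0.80 is conventionally adequate.
Power ≈ 0.96 → the study is adequately powered (power ≥ 0.80).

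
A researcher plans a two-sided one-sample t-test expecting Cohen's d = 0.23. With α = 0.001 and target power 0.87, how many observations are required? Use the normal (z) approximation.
n = 369

Sample size formula (one-sample t-test, normal approximation):
n = ((z_{α/2} + z_β) / d)²

z_{α/2} = 3.291 (for α = 0.001, two-sided)
z_β = 1.126 (for power = 0.87)
d = 0.23

n = ((3.291 + 1.126) / 0.23)²
n = (19.204)²
n ≈ 368.79
Round up to the next whole number: n = 369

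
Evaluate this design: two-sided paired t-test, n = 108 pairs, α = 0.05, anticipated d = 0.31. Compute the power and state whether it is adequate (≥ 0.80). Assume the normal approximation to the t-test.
Power ≈ 0.90; the study is adequately powered (power ≥ 0.80)

Power calculation (paired t-test, normal approximation):
z_β = d · √n - z_{α/2}
z_β = 0.31 · √108 - 1.960
z_β = 0.31 · 10.392 - 1.960
z_β = 1.262

Power = Φ(z_β) = Φ(1.262) ≈ 0.896

Effect size d = 0.31 is small by Cohen's convention (0.2/0.5/0.8).

Threshold: power ≥ 0.80 is conventionally adequate.
Power ≈ 0.90 → the study is adequately powered (power ≥ 0.80).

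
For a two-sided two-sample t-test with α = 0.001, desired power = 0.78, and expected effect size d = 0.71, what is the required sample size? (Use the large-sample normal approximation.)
n = 66 per group

Sample size formula (two-sample t-test, normal approximation):
n = 2 · ((z_{α/2} + z_β) / d)²

z_{α/2} = 3.291 (for α = 0.001, two-sided)
z_β = 0.772 (for power = 0.78)
d = 0.71

n = 2 · ((3.291 + 0.772) / 0.71)²
n = 2 · (5.723)²
n ≈ 65.51
Round up to the next whole number: n = 66 per group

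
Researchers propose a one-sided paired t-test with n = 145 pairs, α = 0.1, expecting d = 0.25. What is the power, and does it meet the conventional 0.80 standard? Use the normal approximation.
Power ≈ 0.96; the study is adequately powered (power ≥ 0.80)

Power calculation (paired t-test, normal approximation):
z_β = d · √n - z_α
z_β = 0.25 · √145 - 1.282
z_β = 0.25 · 12.042 - 1.282
z_β = 1.729

Power = Φ(z_β) = Φ(1.729) ≈ 0.958

Effect size d = 0.25 is small by Cohen's convention (0.2/0.5/0.8).

Threshold: power ≥ 0.80 is conventionally adequate.
Power ≈ 0.96 → the study is adequately powered (power ≥ 0.80).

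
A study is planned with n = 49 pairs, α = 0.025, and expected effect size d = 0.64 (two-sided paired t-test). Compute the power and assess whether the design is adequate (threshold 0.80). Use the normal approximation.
Power ≈ 0.99; the study is adequately powered (power ≥ 0.80)

Power calculation (paired t-test, normal approximation):
z_β = d · √n - z_{α/2}
z_β = 0.64 · √49 - 2.241
z_β = 0.64 · 7.000 - 2.241
z_β = 2.239

Power = Φ(z_β) = Φ(2.239) ≈ 0.987

Effect size d = 0.64 is medium by Cohen's convention (0.2/0.5/0.8).

Threshold: power ≥ 0.80 is conventionally adequate.
Power ≈ 0.99 → the study is adequately powered (power ≥ 0.80).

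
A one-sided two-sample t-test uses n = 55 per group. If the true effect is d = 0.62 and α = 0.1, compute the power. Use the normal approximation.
Power ≈ 0.98

Power calculation (two-sample t-test, normal approximation):
z_β = d · √(n/2) - z_α
z_β = 0.62 · √(55/2) - 1.282
z_β = 0.62 · 5.244 - 1.282
z_β = 1.970

Power = Φ(z_β) = Φ(1.970) ≈ 0.976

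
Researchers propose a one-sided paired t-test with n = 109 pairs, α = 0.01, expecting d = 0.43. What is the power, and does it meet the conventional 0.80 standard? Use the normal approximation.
Power ≈ 0.98; the study is adequately powered (power ≥ 0.80)

Power calculation (paired t-test, normal approximation):
z_β = d · √n - z_α
z_β = 0.43 · √109 - 2.326
z_β = 0.43 · 10.440 - 2.326
z_β = 2.163

Power = Φ(z_β) = Φ(2.163) ≈ 0.985

Effect size d = 0.43 is small by Cohen's convention (0.2/0.5/0.8).

Threshold: power ≥ 0.80 is conventionally adequate.
Power ≈ 0.98 → the study is adequately powered (power ≥ 0.80).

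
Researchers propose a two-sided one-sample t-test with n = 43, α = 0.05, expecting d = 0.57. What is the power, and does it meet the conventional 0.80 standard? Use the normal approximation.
Power ≈ 0.96; the study is adequately powered (power ≥ 0.80)

Power calculation (one-sample t-test, normal approximation):
z_β = d · √n - z_{α/2}
z_β = 0.57 · √43 - 1.960
z_β = 0.57 · 6.557 - 1.960
z_β = 1.778

Power = Φ(z_β) = Φ(1.778) ≈ 0.962

Effect size d = 0.57 is medium by Cohen's convention (0.2/0.5/0.8).

Threshold: power ≥ 0.80 is conventionally adequate.
Power ≈ 0.96 → the study is adequately powered (power ≥ 0.80).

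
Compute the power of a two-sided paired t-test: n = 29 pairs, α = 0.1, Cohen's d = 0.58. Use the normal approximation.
Power ≈ 0.93

Power calculation (paired t-test, normal approximation):
z_β = d · √n - z_{α/2}
z_β = 0.58 · √29 - 1.645
z_β = 0.58 · 5.385 - 1.645
z_β = 1.479

Power = Φ(z_β) = Φ(1.479) ≈ 0.930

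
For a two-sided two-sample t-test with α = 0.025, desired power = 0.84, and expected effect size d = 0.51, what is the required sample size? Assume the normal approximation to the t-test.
n = 81 per group

Sample size formula (two-sample t-test, normal approximation):
n = 2 · ((z_{α/2} + z_β) / d)²

z_{α/2} = 2.241 (for α = 0.025, two-sided)
z_β = 0.994 (for power = 0.84)
d = 0.51

n = 2 · ((2.241 + 0.994) / 0.51)²
n = 2 · (6.343)²
n ≈ 80.47
Round up to the next whole number: n = 81 per group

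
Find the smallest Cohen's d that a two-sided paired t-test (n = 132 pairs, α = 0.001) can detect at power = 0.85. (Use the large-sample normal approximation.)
d ≈ 0.38

Minimum detectable effect (paired t-test, normal approximation):
d = (z_{α/2} + z_β) / √n
d = (3.291 + 1.036) / √132
d = 4.327 / 11.489
d ≈ 0.38

By Cohen's convention (0.2 small / 0.5 medium / 0.8 large): small effect.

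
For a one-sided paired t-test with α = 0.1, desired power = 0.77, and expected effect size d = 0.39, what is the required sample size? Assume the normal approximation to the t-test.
n = 27 pairs

Sample size formula (paired t-test, normal approximation):
n = ((z_α + z_β) / d)²

z_α = 1.282 (for α = 0.1, one-sided)
z_β = 0.739 (for power = 0.77)
d = 0.39

n = ((1.282 + 0.739) / 0.39)²
n = (5.182)²
n ≈ 26.85
Round up to the next whole number: n = 27 pairs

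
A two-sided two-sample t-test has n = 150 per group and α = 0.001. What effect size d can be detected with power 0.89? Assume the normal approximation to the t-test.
d ≈ 0.52

Minimum detectable effect (two-sample t-test, normal approximation):
d = (z_{α/2} + z_β) / √(n/2)
d = (3.291 + 1.227) / √(150/2)
d = 4.517 / 8.660
d ≈ 0.52

By Cohen's convention (0.2 small / 0.5 medium / 0.8 large): medium effect.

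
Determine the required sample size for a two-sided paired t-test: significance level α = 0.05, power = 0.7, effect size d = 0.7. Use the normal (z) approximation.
n = 13 pairs

Sample size formula (paired t-test, normal approximation):
n = ((z_{α/2} + z_β) / d)²

z_{α/2} = 1.960 (for α = 0.05, two-sided)
z_β = 0.524 (for power = 0.7)
d = 0.7

n = ((1.960 + 0.524) / 0.7)²
n = (3.549)²
n ≈ 12.60
Round up to the next whole number: n = 13 pairs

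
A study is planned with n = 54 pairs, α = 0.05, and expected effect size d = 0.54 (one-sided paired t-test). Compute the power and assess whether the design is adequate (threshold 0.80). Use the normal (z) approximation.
Power ≈ 0.99; the study is adequately powered (power ≥ 0.80)

Power calculation (paired t-test, normal approximation):
z_β = d · √n - z_α
z_β = 0.54 · √54 - 1.645
z_β = 0.54 · 7.348 - 1.645
z_β = 2.323

Power = Φ(z_β) = Φ(2.323) ≈ 0.990

Effect size d = 0.54 is medium by Cohen's convention (0.2/0.5/0.8).

Threshold: power ≥ 0.80 is conventionally adequate.
Power ≈ 0.99 → the study is adequately powered (power ≥ 0.80).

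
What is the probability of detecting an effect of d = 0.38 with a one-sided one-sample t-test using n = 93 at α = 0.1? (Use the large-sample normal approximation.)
Power ≈ 0.99

Power calculation (one-sample t-test, normal approximation):
z_β = d · √n - z_α
z_β = 0.38 · √93 - 1.282
z_β = 0.38 · 9.644 - 1.282
z_β = 2.383

Power = Φ(z_β) = Φ(2.383) ≈ 0.991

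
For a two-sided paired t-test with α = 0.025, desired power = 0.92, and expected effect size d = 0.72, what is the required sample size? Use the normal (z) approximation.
n = 26 pairs

Sample size formula (paired t-test, normal approximation):
n = ((z_{α/2} + z_β) / d)²

z_{α/2} = 2.241 (for α = 0.025, two-sided)
z_β = 1.405 (for power = 0.92)
d = 0.72

n = ((2.241 + 1.405) / 0.72)²
n = (5.064)²
n ≈ 25.64
Round up to the next whole number: n = 26 pairs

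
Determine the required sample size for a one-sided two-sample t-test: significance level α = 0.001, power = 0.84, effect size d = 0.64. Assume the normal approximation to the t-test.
n = 82 per group

Sample size formula (two-sample t-test, normal approximation):
n = 2 · ((z_α + z_β) / d)²

z_α = 3.090 (for α = 0.001, one-sided)
z_β = 0.994 (for power = 0.84)
d = 0.64

n = 2 · ((3.090 + 0.994) / 0.64)²
n = 2 · (6.381)²
n ≈ 81.43
Round up to the next whole number: n = 82 per group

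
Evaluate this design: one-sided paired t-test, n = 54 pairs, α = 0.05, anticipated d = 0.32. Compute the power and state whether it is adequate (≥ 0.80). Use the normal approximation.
Power ≈ 0.76; the study is underpowered (power < 0.80)

Power calculation (paired t-test, normal approximation):
z_β = d · √n - z_α
z_β = 0.32 · √54 - 1.645
z_β = 0.32 · 7.348 - 1.645
z_β = 0.707

Power = Φ(z_β) = Φ(0.707) ≈ 0.760

Effect size d = 0.32 is small by Cohen's convention (0.2/0.5/0.8).

Threshold: power ≥ 0.80 is conventionally adequate.
Power ≈ 0.76 → the study is underpowered (power < 0.80).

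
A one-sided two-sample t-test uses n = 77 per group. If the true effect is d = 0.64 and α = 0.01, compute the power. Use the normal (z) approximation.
Power ≈ 0.95

Power calculation (two-sample t-test, normal approximation):
z_β = d · √(n/2) - z_α
z_β = 0.64 · √(77/2) - 2.326
z_β = 0.64 · 6.205 - 2.326
z_β = 1.645

Power = Φ(z_β) = Φ(1.645) ≈ 0.950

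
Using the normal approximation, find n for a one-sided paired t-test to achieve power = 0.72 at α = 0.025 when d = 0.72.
n = 13 pairs

Sample size formula (paired t-test, normal approximation):
n = ((z_α + z_β) / d)²

z_α = 1.960 (for α = 0.025, one-sided)
z_β = 0.583 (for power = 0.72)
d = 0.72

n = ((1.960 + 0.583) / 0.72)²
n = (3.532)²
n ≈ 12.48
Round up to the next whole number: n = 13 pairs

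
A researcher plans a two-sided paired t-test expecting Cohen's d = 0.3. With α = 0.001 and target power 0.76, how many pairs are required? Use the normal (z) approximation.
n = 178 pairs

Sample size formula (paired t-test, normal approximation):
n = ((z_{α/2} + z_β) / d)²

z_{α/2} = 3.291 (for α = 0.001, two-sided)
z_β = 0.706 (for power = 0.76)
d = 0.3

n = ((3.291 + 0.706) / 0.3)²
n = (13.323)²
n ≈ 177.50
Round up to the next whole number: n = 178 pairs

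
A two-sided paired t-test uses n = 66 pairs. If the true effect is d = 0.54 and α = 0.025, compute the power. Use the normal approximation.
Power ≈ 0.98

Power calculation (paired t-test, normal approximation):
z_β = d · √n - z_{α/2}
z_β = 0.54 · √66 - 2.241
z_β = 0.54 · 8.124 - 2.241
z_β = 2.146

Power = Φ(z_β) = Φ(2.146) ≈ 0.984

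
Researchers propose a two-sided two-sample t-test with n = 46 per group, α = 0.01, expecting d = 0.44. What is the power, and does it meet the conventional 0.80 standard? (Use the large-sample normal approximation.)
Power ≈ 0.32; the study is underpowered (power < 0.80)

Power calculation (two-sample t-test, normal approximation):
z_β = d · √(n/2) - z_{α/2}
z_β = 0.44 · √(46/2) - 2.576
z_β = 0.44 · 4.796 - 2.576
z_β = -0.466

Power = Φ(z_β) = Φ(-0.466) ≈ 0.321

Effect size d = 0.44 is small by Cohen's convention (0.2/0.5/0.8).

Threshold: power ≥ 0.80 is conventionally adequate.
Power ≈ 0.32 → the study is underpowered (power < 0.80).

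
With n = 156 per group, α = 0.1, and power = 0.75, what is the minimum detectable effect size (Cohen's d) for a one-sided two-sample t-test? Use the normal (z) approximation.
d ≈ 0.22

Minimum detectable effect (two-sample t-test, normal approximation):
d = (z_α + z_β) / √(n/2)
d = (1.282 + 0.674) / √(156/2)
d = 1.956 / 8.832
d ≈ 0.22

By Cohen's convention (0.2 small / 0.5 medium / 0.8 large): small effect.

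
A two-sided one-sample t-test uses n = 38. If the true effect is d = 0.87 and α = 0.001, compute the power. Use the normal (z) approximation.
Power ≈ 0.98

Power calculation (one-sample t-test, normal approximation):
z_β = d · √n - z_{α/2}
z_β = 0.87 · √38 - 3.291
z_β = 0.87 · 6.164 - 3.291
z_β = 2.073

Power = Φ(z_β) = Φ(2.073) ≈ 0.981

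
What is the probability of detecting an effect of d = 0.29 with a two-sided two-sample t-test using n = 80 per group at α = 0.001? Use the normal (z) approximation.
Power ≈ 0.07

Power calculation (two-sample t-test, normal approximation):
z_β = d · √(n/2) - z_{α/2}
z_β = 0.29 · √(80/2) - 3.291
z_β = 0.29 · 6.325 - 3.291
z_β = -1.456

Power = Φ(z_β) = Φ(-1.456) ≈ 0.073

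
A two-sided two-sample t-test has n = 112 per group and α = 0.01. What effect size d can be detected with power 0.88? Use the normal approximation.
d ≈ 0.50

Minimum detectable effect (two-sample t-test, normal approximation):
d = (z_{α/2} + z_β) / √(n/2)
d = (2.576 + 1.175) / √(112/2)
d = 3.751 / 7.483
d ≈ 0.50

By Cohen's convention (0.2 small / 0.5 medium / 0.8 large): medium effect.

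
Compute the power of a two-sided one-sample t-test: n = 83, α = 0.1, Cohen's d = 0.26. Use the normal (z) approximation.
Power ≈ 0.77

Power calculation (one-sample t-test, normal approximation):
z_β = d · √n - z_{α/2}
z_β = 0.26 · √83 - 1.645
z_β = 0.26 · 9.110 - 1.645
z_β = 0.724

Power = Φ(z_β) = Φ(0.724) ≈ 0.765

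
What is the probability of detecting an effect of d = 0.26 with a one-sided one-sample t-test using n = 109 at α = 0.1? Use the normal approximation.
Power ≈ 0.92

Power calculation (one-sample t-test, normal approximation):
z_β = d · √n - z_α
z_β = 0.26 · √109 - 1.282
z_β = 0.26 · 10.440 - 1.282
z_β = 1.433

Power = Φ(z_β) = Φ(1.433) ≈ 0.924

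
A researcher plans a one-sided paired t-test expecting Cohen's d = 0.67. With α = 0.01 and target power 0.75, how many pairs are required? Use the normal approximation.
n = 21 pairs

Sample size formula (paired t-test, normal approximation):
n = ((z_α + z_β) / d)²

z_α = 2.326 (for α = 0.01, one-sided)
z_β = 0.674 (for power = 0.75)
d = 0.67

n = ((2.326 + 0.674) / 0.67)²
n = (4.478)²
n ≈ 20.05
Round up to the next whole number: n = 21 pairs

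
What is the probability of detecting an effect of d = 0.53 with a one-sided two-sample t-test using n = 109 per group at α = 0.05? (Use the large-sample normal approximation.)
Power ≈ 0.99

Power calculation (two-sample t-test, normal approximation):
z_β = d · √(n/2) - z_α
z_β = 0.53 · √(109/2) - 1.645
z_β = 0.53 · 7.382 - 1.645
z_β = 2.268

Power = Φ(z_β) = Φ(2.268) ≈ 0.988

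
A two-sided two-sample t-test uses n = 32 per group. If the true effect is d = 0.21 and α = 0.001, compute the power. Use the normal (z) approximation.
Power ≈ 0.01

Power calculation (two-sample t-test, normal approximation):
z_β = d · √(n/2) - z_{α/2}
z_β = 0.21 · √(32/2) - 3.291
z_β = 0.21 · 4.000 - 3.291
z_β = -2.451

Power = Φ(z_β) = Φ(-2.451) ≈ 0.007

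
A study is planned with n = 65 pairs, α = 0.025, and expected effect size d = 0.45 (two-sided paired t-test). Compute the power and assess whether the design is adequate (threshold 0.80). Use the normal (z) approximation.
Power ≈ 0.92; the study is adequately powered (power ≥ 0.80)

Power calculation (paired t-test, normal approximation):
z_β = d · √n - z_{α/2}
z_β = 0.45 · √65 - 2.241
z_β = 0.45 · 8.062 - 2.241
z_β = 1.387

Power = Φ(z_β) = Φ(1.387) ≈ 0.917

Effect size d = 0.45 is small by Cohen's convention (0.2/0.5/0.8).

Threshold: power ≥ 0.80 is conventionally adequate.
Power ≈ 0.92 → the study is adequately powered (power ≥ 0.80).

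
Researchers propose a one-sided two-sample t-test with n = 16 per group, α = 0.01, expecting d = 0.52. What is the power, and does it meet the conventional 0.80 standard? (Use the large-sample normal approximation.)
Power ≈ 0.20; the study is underpowered (power < 0.80)

Power calculation (two-sample t-test, normal approximation):
z_β = d · √(n/2) - z_α
z_β = 0.52 · √(16/2) - 2.326
z_β = 0.52 · 2.828 - 2.326
z_β = -0.856

Power = Φ(z_β) = Φ(-0.856) ≈ 0.196

Effect size d = 0.52 is medium by Cohen's convention (0.2/0.5/0.8).

Threshold: power ≥ 0.80 is conventionally adequate.
Power ≈ 0.20 → the study is underpowered (power < 0.80).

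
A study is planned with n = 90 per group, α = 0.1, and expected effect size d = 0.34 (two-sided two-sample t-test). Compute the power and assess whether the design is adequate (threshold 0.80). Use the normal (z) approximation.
Power ≈ 0.74; the study is underpowered (power < 0.80)

Power calculation (two-sample t-test, normal approximation):
z_β = d · √(n/2) - z_{α/2}
z_β = 0.34 · √(90/2) - 1.645
z_β = 0.34 · 6.708 - 1.645
z_β = 0.636

Power = Φ(z_β) = Φ(0.636) ≈ 0.738

Effect size d = 0.34 is small by Cohen's convention (0.2/0.5/0.8).

Threshold: power ≥ 0.80 is conventionally adequate.
Power ≈ 0.74 → the study is underpowered (power < 0.80).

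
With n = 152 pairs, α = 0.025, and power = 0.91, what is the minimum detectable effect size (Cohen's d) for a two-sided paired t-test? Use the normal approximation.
d ≈ 0.29

Minimum detectable effect (paired t-test, normal approximation):
d = (z_{α/2} + z_β) / √n
d = (2.241 + 1.341) / √152
d = 3.582 / 12.329
d ≈ 0.29

By Cohen's convention (0.2 small / 0.5 medium / 0.8 large): small effect.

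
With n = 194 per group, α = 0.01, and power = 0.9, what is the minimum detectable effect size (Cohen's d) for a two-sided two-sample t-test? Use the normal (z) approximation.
d ≈ 0.39

Minimum detectable effect (two-sample t-test, normal approximation):
d = (z_{α/2} + z_β) / √(n/2)
d = (2.576 + 1.282) / √(194/2)
d = 3.857 / 9.849
d ≈ 0.39

By Cohen's convention (0.2 small / 0.5 medium / 0.8 large): small effect.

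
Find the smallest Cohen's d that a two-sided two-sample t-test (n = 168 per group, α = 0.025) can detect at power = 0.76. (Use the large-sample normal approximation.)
d ≈ 0.32

Minimum detectable effect (two-sample t-test, normal approximation):
d = (z_{α/2} + z_β) / √(n/2)
d = (2.241 + 0.706) / √(168/2)
d = 2.948 / 9.165
d ≈ 0.32

By Cohen's convention (0.2 small / 0.5 medium / 0.8 large): small effect.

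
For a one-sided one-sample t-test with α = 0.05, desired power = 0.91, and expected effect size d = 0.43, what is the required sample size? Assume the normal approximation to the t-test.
n = 49

Sample size formula (one-sample t-test, normal approximation):
n = ((z_α + z_β) / d)²

z_α = 1.645 (for α = 0.05, one-sided)
z_β = 1.341 (for power = 0.91)
d = 0.43

n = ((1.645 + 1.341) / 0.43)²
n = (6.944)²
n ≈ 48.22
Round up to the next whole number: n = 49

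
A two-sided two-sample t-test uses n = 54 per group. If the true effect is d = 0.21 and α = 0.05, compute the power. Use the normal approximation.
Power ≈ 0.19

Power calculation (two-sample t-test, normal approximation):
z_β = d · √(n/2) - z_{α/2}
z_β = 0.21 · √(54/2) - 1.960
z_β = 0.21 · 5.196 - 1.960
z_β = -0.869

Power = Φ(z_β) = Φ(-0.869) ≈ 0.192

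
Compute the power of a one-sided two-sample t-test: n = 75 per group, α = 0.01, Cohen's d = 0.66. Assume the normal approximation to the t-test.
Power ≈ 0.96

Power calculation (two-sample t-test, normal approximation):
z_β = d · √(n/2) - z_α
z_β = 0.66 · √(75/2) - 2.326
z_β = 0.66 · 6.124 - 2.326
z_β = 1.715

Power = Φ(z_β) = Φ(1.715) ≈ 0.957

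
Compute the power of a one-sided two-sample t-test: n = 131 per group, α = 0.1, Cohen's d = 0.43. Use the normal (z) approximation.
Power ≈ 0.99

Power calculation (two-sample t-test, normal approximation):
z_β = d · √(n/2) - z_α
z_β = 0.43 · √(131/2) - 1.282
z_β = 0.43 · 8.093 - 1.282
z_β = 2.199

Power = Φ(z_β) = Φ(2.199) ≈ 0.986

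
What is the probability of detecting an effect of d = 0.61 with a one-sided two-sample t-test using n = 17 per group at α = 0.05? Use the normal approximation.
Power ≈ 0.55

Power calculation (two-sample t-test, normal approximation):
z_β = d · √(n/2) - z_α
z_β = 0.61 · √(17/2) - 1.645
z_β = 0.61 · 2.915 - 1.645
z_β = 0.134

Power = Φ(z_β) = Φ(0.134) ≈ 0.553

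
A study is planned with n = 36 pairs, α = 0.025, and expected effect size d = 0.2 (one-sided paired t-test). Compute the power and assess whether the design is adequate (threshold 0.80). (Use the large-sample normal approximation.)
Power ≈ 0.22; the study is underpowered (power < 0.80)

Power calculation (paired t-test, normal approximation):
z_β = d · √n - z_α
z_β = 0.2 · √36 - 1.960
z_β = 0.2 · 6.000 - 1.960
z_β = -0.760

Power = Φ(z_β) = Φ(-0.760) ≈ 0.224

Effect size d = 0.2 is small by Cohen's convention (0.2/0.5/0.8).

Threshold: power ≥ 0.80 is conventionally adequate.
Power ≈ 0.22 → the study is underpowered (power < 0.80).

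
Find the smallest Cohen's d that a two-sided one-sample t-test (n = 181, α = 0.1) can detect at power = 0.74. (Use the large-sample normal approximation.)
d ≈ 0.17

Minimum detectable effect (one-sample t-test, normal approximation):
d = (z_{α/2} + z_β) / √n
d = (1.645 + 0.643) / √181
d = 2.288 / 13.454
d ≈ 0.17

By Cohen's convention (0.2 small / 0.5 medium / 0.8 large): very small effect.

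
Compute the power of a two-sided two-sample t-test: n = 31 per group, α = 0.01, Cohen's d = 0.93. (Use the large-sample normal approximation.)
Power ≈ 0.86

Power calculation (two-sample t-test, normal approximation):
z_β = d · √(n/2) - z_{α/2}
z_β = 0.93 · √(31/2) - 2.576
z_β = 0.93 · 3.937 - 2.576
z_β = 1.086

Power = Φ(z_β) = Φ(1.086) ≈ 0.861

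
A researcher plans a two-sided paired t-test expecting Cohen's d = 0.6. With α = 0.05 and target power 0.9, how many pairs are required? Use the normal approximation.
n = 30 pairs

Sample size formula (paired t-test, normal approximation):
n = ((z_{α/2} + z_β) / d)²

z_{α/2} = 1.960 (for α = 0.05, two-sided)
z_β = 1.282 (for power = 0.9)
d = 0.6

n = ((1.960 + 1.282) / 0.6)²
n = (5.403)²
n ≈ 29.19
Round up to the next whole number: n = 30 pairs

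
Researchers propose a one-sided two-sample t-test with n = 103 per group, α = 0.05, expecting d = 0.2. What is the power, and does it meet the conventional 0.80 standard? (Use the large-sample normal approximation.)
Power ≈ 0.42; the study is underpowered (power < 0.80)

Power calculation (two-sample t-test, normal approximation):
z_β = d · √(n/2) - z_α
z_β = 0.2 · √(103/2) - 1.645
z_β = 0.2 · 7.176 - 1.645
z_β = -0.210

Power = Φ(z_β) = Φ(-0.210) ≈ 0.417

Effect size d = 0.2 is small by Cohen's convention (0.2/0.5/0.8).

Threshold: power ≥ 0.80 is conventionally adequate.
Power ≈ 0.42 → the study is underpowered (power < 0.80).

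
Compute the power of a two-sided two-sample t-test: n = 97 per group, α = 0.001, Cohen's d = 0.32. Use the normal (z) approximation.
Power ≈ 0.14

Power calculation (two-sample t-test, normal approximation):
z_β = d · √(n/2) - z_{α/2}
z_β = 0.32 · √(97/2) - 3.291
z_β = 0.32 · 6.964 - 3.291
z_β = -1.062

Power = Φ(z_β) = Φ(-1.062) ≈ 0.144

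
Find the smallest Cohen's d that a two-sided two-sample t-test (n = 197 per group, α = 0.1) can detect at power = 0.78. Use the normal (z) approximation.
d ≈ 0.24

Minimum detectable effect (two-sample t-test, normal approximation):
d = (z_{α/2} + z_β) / √(n/2)
d = (1.645 + 0.772) / √(197/2)
d = 2.417 / 9.925
d ≈ 0.24

By Cohen's convention (0.2 small / 0.5 medium / 0.8 large): small effect.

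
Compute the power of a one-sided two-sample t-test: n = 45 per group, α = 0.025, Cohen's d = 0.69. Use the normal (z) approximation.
Power ≈ 0.91

Power calculation (two-sample t-test, normal approximation):
z_β = d · √(n/2) - z_α
z_β = 0.69 · √(45/2) - 1.960
z_β = 0.69 · 4.743 - 1.960
z_β = 1.313

Power = Φ(z_β) = Φ(1.313) ≈ 0.905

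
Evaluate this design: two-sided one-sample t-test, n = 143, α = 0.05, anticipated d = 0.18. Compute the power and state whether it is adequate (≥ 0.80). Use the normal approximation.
Power ≈ 0.58; the study is underpowered (power < 0.80)

Power calculation (one-sample t-test, normal approximation):
z_β = d · √n - z_{α/2}
z_β = 0.18 · √143 - 1.960
z_β = 0.18 · 11.958 - 1.960
z_β = 0.193

Power = Φ(z_β) = Φ(0.193) ≈ 0.576

Effect size d = 0.18 is very small by Cohen's convention (0.2/0.5/0.8).

Threshold: power ≥ 0.80 is conventionally adequate.
Power ≈ 0.58 → the study is underpowered (power < 0.80).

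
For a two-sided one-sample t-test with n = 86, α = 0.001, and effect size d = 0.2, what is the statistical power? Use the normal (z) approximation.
Power ≈ 0.08

Power calculation (one-sample t-test, normal approximation):
z_β = d · √n - z_{α/2}
z_β = 0.2 · √86 - 3.291
z_β = 0.2 · 9.274 - 3.291
z_β = -1.436

Power = Φ(z_β) = Φ(-1.436) ≈ 0.076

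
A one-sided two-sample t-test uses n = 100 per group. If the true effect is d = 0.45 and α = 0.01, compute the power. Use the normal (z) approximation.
Power ≈ 0.80

Power calculation (two-sample t-test, normal approximation):
z_β = d · √(n/2) - z_α
z_β = 0.45 · √(100/2) - 2.326
z_β = 0.45 · 7.071 - 2.326
z_β = 0.856

Power = Φ(z_β) = Φ(0.856) ≈ 0.804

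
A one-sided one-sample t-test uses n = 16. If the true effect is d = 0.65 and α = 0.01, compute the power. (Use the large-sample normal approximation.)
Power ≈ 0.61

Power calculation (one-sample t-test, normal approximation):
z_β = d · √n - z_α
z_β = 0.65 · √16 - 2.326
z_β = 0.65 · 4.000 - 2.326
z_β = 0.274

Power = Φ(z_β) = Φ(0.274) ≈ 0.608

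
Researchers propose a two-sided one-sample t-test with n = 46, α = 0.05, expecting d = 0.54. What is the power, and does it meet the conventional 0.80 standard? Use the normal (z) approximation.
Power ≈ 0.96; the study is adequately powered (power ≥ 0.80)

Power calculation (one-sample t-test, normal approximation):
z_β = d · √n - z_{α/2}
z_β = 0.54 · √46 - 1.960
z_β = 0.54 · 6.782 - 1.960
z_β = 1.702

Power = Φ(z_β) = Φ(1.702) ≈ 0.956

Effect size d = 0.54 is medium by Cohen's convention (0.2/0.5/0.8).

Threshold: power ≥ 0.80 is conventionally adequate.
Power ≈ 0.96 → the study is adequately powered (power ≥ 0.80).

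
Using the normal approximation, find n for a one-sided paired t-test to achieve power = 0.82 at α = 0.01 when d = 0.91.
n = 13 pairs

Sample size formula (paired t-test, normal approximation):
n = ((z_α + z_β) / d)²

z_α = 2.326 (for α = 0.01, one-sided)
z_β = 0.915 (for power = 0.82)
d = 0.91

n = ((2.326 + 0.915) / 0.91)²
n = (3.562)²
n ≈ 12.69
Round up to the next whole number: n = 13 pairs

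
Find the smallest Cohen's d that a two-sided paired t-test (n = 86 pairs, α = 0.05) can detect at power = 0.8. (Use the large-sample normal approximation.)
d ≈ 0.30

Minimum detectable effect (paired t-test, normal approximation):
d = (z_{α/2} + z_β) / √n
d = (1.960 + 0.842) / √86
d = 2.802 / 9.274
d ≈ 0.30

By Cohen's convention (0.2 small / 0.5 medium / 0.8 large): small effect.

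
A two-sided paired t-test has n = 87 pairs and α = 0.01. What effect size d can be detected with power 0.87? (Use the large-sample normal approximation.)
d ≈ 0.40

Minimum detectable effect (paired t-test, normal approximation):
d = (z_{α/2} + z_β) / √n
d = (2.576 + 1.126) / √87
d = 3.702 / 9.327
d ≈ 0.40

By Cohen's convention (0.2 small / 0.5 medium / 0.8 large): small effect.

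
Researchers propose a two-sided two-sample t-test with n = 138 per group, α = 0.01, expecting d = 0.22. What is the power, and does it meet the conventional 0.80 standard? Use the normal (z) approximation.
Power ≈ 0.23; the study is underpowered (power < 0.80)

Power calculation (two-sample t-test, normal approximation):
z_β = d · √(n/2) - z_{α/2}
z_β = 0.22 · √(138/2) - 2.576
z_β = 0.22 · 8.307 - 2.576
z_β = -0.748

Power = Φ(z_β) = Φ(-0.748) ≈ 0.227

Effect size d = 0.22 is small by Cohen's convention (0.2/0.5/0.8).

Threshold: power ≥ 0.80 is conventionally adequate.
Power ≈ 0.23 → the study is underpowered (power < 0.80).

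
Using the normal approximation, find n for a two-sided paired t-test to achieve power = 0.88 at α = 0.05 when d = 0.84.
n = 14 pairs

Sample size formula (paired t-test, normal approximation):
n = ((z_{α/2} + z_β) / d)²

z_{α/2} = 1.960 (for α = 0.05, two-sided)
z_β = 1.175 (for power = 0.88)
d = 0.84

n = ((1.960 + 1.175) / 0.84)²
n = (3.732)²
n ≈ 13.93
Round up to the next whole number: n = 14 pairs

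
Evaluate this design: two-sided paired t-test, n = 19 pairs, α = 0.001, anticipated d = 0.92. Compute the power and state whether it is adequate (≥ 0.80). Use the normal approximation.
Power ≈ 0.76; the study is underpowered (power < 0.80)

Power calculation (paired t-test, normal approximation):
z_β = d · √n - z_{α/2}
z_β = 0.92 · √19 - 3.291
z_β = 0.92 · 4.359 - 3.291
z_β = 0.720

Power = Φ(z_β) = Φ(0.720) ≈ 0.764

Effect size d = 0.92 is large by Cohen's convention (0.2/0.5/0.8).

Threshold: power ≥ 0.80 is conventionally adequate.
Power ≈ 0.76 → the study is underpowered (power < 0.80).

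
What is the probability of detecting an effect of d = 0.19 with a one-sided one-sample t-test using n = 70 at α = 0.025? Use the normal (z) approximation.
Power ≈ 0.36

Power calculation (one-sample t-test, normal approximation):
z_β = d · √n - z_α
z_β = 0.19 · √70 - 1.960
z_β = 0.19 · 8.367 - 1.960
z_β = -0.370

Power = Φ(z_β) = Φ(-0.370) ≈ 0.356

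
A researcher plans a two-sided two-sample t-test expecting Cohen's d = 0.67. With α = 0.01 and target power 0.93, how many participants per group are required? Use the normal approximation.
n = 74 per group

Sample size formula (two-sample t-test, normal approximation):
n = 2 · ((z_{α/2} + z_β) / d)²

z_{α/2} = 2.576 (for α = 0.01, two-sided)
z_β = 1.476 (for power = 0.93)
d = 0.67

n = 2 · ((2.576 + 1.476) / 0.67)²
n = 2 · (6.048)²
n ≈ 73.16
Round up to the next whole number: n = 74 per group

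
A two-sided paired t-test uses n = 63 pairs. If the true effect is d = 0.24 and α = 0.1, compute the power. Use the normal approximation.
Power ≈ 0.60

Power calculation (paired t-test, normal approximation):
z_β = d · √n - z_{α/2}
z_β = 0.24 · √63 - 1.645
z_β = 0.24 · 7.937 - 1.645
z_β = 0.260

Power = Φ(z_β) = Φ(0.260) ≈ 0.603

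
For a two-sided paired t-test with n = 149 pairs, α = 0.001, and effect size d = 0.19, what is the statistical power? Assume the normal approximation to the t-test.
Power ≈ 0.17

Power calculation (paired t-test, normal approximation):
z_β = d · √n - z_{α/2}
z_β = 0.19 · √149 - 3.291
z_β = 0.19 · 12.207 - 3.291
z_β = -0.971

Power = Φ(z_β) = Φ(-0.971) ≈ 0.166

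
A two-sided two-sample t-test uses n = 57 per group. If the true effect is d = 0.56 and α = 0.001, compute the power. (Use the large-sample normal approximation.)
Power ≈ 0.38

Power calculation (two-sample t-test, normal approximation):
z_β = d · √(n/2) - z_{α/2}
z_β = 0.56 · √(57/2) - 3.291
z_β = 0.56 · 5.339 - 3.291
z_β = -0.301

Power = Φ(z_β) = Φ(-0.301) ≈ 0.382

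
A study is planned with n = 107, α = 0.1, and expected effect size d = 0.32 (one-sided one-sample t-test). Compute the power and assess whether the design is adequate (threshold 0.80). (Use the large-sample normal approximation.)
Power ≈ 0.98; the study is adequately powered (power ≥ 0.80)

Power calculation (one-sample t-test, normal approximation):
z_β = d · √n - z_α
z_β = 0.32 · √107 - 1.282
z_β = 0.32 · 10.344 - 1.282
z_β = 2.029

Power = Φ(z_β) = Φ(2.029) ≈ 0.979

Effect size d = 0.32 is small by Cohen's convention (0.2/0.5/0.8).

Threshold: power ≥ 0.80 is conventionally adequate.
Power ≈ 0.98 → the study is adequately powered (power ≥ 0.80).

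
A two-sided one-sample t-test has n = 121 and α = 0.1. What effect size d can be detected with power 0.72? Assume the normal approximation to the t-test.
d ≈ 0.20

Minimum detectable effect (one-sample t-test, normal approximation):
d = (z_{α/2} + z_β) / √n
d = (1.645 + 0.583) / √121
d = 2.228 / 11.000
d ≈ 0.20

By Cohen's convention (0.2 small / 0.5 medium / 0.8 large): small effect.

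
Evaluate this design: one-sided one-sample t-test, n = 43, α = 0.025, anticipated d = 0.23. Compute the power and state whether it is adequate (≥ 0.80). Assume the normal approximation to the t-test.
Power ≈ 0.33; the study is underpowered (power < 0.80)

Power calculation (one-sample t-test, normal approximation):
z_β = d · √n - z_α
z_β = 0.23 · √43 - 1.960
z_β = 0.23 · 6.557 - 1.960
z_β = -0.452

Power = Φ(z_β) = Φ(-0.452) ≈ 0.326

Effect size d = 0.23 is small by Cohen's convention (0.2/0.5/0.8).

Threshold: power ≥ 0.80 is conventionally adequate.
Power ≈ 0.33 → the study is underpowered (power < 0.80).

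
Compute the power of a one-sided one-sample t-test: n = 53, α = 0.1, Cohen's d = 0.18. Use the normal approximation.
Power ≈ 0.51

Power calculation (one-sample t-test, normal approximation):
z_β = d · √n - z_α
z_β = 0.18 · √53 - 1.282
z_β = 0.18 · 7.280 - 1.282
z_β = 0.029

Power = Φ(z_β) = Φ(0.029) ≈ 0.512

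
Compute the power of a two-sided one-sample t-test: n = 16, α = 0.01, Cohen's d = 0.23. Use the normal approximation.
Power ≈ 0.05

Power calculation (one-sample t-test, normal approximation):
z_β = d · √n - z_{α/2}
z_β = 0.23 · √16 - 2.576
z_β = 0.23 · 4.000 - 2.576
z_β = -1.656

Power = Φ(z_β) = Φ(-1.656) ≈ 0.049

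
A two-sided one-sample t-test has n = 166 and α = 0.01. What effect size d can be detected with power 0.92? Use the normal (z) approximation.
d ≈ 0.31

Minimum detectable effect (one-sample t-test, normal approximation):
d = (z_{α/2} + z_β) / √n
d = (2.576 + 1.405) / √166
d = 3.981 / 12.884
d ≈ 0.31

By Cohen's convention (0.2 small / 0.5 medium / 0.8 large): small effect.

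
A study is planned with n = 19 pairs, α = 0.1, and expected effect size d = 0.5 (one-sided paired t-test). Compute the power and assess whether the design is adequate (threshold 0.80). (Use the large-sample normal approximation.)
Power ≈ 0.82; the study is adequately powered (power ≥ 0.80)

Power calculation (paired t-test, normal approximation):
z_β = d · √n - z_α
z_β = 0.5 · √19 - 1.282
z_β = 0.5 · 4.359 - 1.282
z_β = 0.898

Power = Φ(z_β) = Φ(0.898) ≈ 0.815

Effect size d = 0.5 is medium by Cohen's convention (0.2/0.5/0.8).

Threshold: power ≥ 0.80 is conventionally adequate.
Power ≈ 0.82 → the study is adequately powered (power ≥ 0.80).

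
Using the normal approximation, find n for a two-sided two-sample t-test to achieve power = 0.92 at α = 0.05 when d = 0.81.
n = 35 per group

Sample size formula (two-sample t-test, normal approximation):
n = 2 · ((z_{α/2} + z_β) / d)²

z_{α/2} = 1.960 (for α = 0.05, two-sided)
z_β = 1.405 (for power = 0.92)
d = 0.81

n = 2 · ((1.960 + 1.405) / 0.81)²
n = 2 · (4.154)²
n ≈ 34.51
Round up to the next whole number: n = 35 per group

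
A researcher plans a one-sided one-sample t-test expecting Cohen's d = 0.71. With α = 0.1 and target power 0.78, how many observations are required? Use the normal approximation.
n = 9

Sample size formula (one-sample t-test, normal approximation):
n = ((z_α + z_β) / d)²

z_α = 1.282 (for α = 0.1, one-sided)
z_β = 0.772 (for power = 0.78)
d = 0.71

n = ((1.282 + 0.772) / 0.71)²
n = (2.893)²
n ≈ 8.37
Round up to the next whole number: n = 9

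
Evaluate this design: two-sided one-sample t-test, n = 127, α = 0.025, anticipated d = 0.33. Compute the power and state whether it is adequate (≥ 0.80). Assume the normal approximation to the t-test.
Power ≈ 0.93; the study is adequately powered (power ≥ 0.80)

Power calculation (one-sample t-test, normal approximation):
z_β = d · √n - z_{α/2}
z_β = 0.33 · √127 - 2.241
z_β = 0.33 · 11.269 - 2.241
z_β = 1.478

Power = Φ(z_β) = Φ(1.478) ≈ 0.930

Effect size d = 0.33 is small by Cohen's convention (0.2/0.5/0.8).

Threshold: power ≥ 0.80 is conventionally adequate.
Power ≈ 0.93 → the study is adequately powered (power ≥ 0.80).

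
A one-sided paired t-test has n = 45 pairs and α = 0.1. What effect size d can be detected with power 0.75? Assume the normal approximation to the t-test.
d ≈ 0.29

Minimum detectable effect (paired t-test, normal approximation):
d = (z_α + z_β) / √n
d = (1.282 + 0.674) / √45
d = 1.956 / 6.708
d ≈ 0.29

By Cohen's convention (0.2 small / 0.5 medium / 0.8 large): small effect.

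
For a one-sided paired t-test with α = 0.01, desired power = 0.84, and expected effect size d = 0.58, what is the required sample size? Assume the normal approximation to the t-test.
n = 33 pairs

Sample size formula (paired t-test, normal approximation):
n = ((z_α + z_β) / d)²

z_α = 2.326 (for α = 0.01, one-sided)
z_β = 0.994 (for power = 0.84)
d = 0.58

n = ((2.326 + 0.994) / 0.58)²
n = (5.724)²
n ≈ 32.76
Round up to the next whole number: n = 33 pairs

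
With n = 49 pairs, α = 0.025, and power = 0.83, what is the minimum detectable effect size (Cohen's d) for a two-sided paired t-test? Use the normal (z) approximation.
d ≈ 0.46

Minimum detectable effect (paired t-test, normal approximation):
d = (z_{α/2} + z_β) / √n
d = (2.241 + 0.954) / √49
d = 3.196 / 7.000
d ≈ 0.46

By Cohen's convention (0.2 small / 0.5 medium / 0.8 large): small effect.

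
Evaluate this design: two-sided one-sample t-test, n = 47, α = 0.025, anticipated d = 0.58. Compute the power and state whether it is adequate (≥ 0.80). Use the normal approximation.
Power ≈ 0.96; the study is adequately powered (power ≥ 0.80)

Power calculation (one-sample t-test, normal approximation):
z_β = d · √n - z_{α/2}
z_β = 0.58 · √47 - 2.241
z_β = 0.58 · 6.856 - 2.241
z_β = 1.735

Power = Φ(z_β) = Φ(1.735) ≈ 0.959

Effect size d = 0.58 is medium by Cohen's convention (0.2/0.5/0.8).

Threshold: power ≥ 0.80 is conventionally adequate.
Power ≈ 0.96 → the study is adequately powered (power ≥ 0.80).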